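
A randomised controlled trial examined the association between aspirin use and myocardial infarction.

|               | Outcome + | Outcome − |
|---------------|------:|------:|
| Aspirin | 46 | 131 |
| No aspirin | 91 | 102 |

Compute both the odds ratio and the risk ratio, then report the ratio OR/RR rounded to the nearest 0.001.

0.714

Cells: a = 46, b = 131, c = 91, d = 102.
OR = (46·102)/(131·91) = 4692/11921 = 0.39359
Risk in exposed = 46/177 = 0.25989; risk in unexposed = 91/193 = 0.47150; RR = 0.55119
OR/RR = 0.39359 / 0.55119 = 0.71408
The outcome is not rare, so the OR lies further from 1 than the RR.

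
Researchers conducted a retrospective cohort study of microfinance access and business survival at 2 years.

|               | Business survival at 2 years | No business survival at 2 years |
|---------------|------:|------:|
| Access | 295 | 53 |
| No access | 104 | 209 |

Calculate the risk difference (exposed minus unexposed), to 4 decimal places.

0.5154

Cells: a = 295, b = 53, c = 104, d = 209.
Risk in exposed = 295/348 = 0.847701; risk in unexposed = 104/313 = 0.332268.
Risk difference = 0.847701 − 0.332268 = 0.515433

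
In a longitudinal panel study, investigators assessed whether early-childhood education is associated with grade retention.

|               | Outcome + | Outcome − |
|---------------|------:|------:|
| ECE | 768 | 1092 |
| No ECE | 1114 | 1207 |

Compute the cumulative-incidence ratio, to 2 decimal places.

Cells: a = 768, b = 1092, c = 1114, d = 1207.
Risk in exposed = 768/1860 = 0.41290; risk in unexposed = 1114/2321 = 0.47997.
RR = 0.41290 / 0.47997 = 0.86028
The risk is 14% lower among the exposed than among the unexposed.

0.86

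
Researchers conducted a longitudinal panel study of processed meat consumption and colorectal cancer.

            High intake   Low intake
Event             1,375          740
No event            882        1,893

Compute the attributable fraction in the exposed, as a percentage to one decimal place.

Reading the table with exposure as columns: a = 1375 (High intake, case), b = 882 (High intake, non-case), c = 740 (Low intake, case), d = 1893.
Risk in exposed = 1375/2257 = 0.60922; risk in unexposed = 740/2633 = 0.28105.
RR = 0.60922/0.28105 = 2.16766
AR% = (RR − 1)/RR × 100 = (2.16766 − 1)/2.16766 × 100 = 53.8672%

53.9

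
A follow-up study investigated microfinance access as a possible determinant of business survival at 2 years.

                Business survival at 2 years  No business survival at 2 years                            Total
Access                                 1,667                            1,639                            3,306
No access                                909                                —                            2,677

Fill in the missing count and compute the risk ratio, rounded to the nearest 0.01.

1.48

The missing cell is in the unexposed row: 2677 − 909 = 1768.
So a = 1667, b = 1639, c = 909, d = 1768.
RR = [a/(a+b)] / [c/(c+d)] = (1667/3306) / (909/2677) = 0.50423/0.33956 = 1.48497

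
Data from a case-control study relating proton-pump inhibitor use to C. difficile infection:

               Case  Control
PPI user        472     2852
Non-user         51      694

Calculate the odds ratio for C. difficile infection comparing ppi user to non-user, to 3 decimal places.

Cells: a = 472, b = 2852, c = 51, d = 694.
OR = (a·d)/(b·c) = (472 × 694) / (2852 × 51) = 327568 / 145452 = 2.25207
The odds of C. difficile infection are about 2.25 times as high in the ppi user group.

2.252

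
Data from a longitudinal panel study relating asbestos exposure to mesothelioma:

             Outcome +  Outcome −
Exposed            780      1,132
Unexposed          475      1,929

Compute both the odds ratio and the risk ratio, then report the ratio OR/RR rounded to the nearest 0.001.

1.355

Cells: a = 780, b = 1132, c = 475, d = 1929.
OR = (780·1929)/(1132·475) = 1504620/537700 = 2.79825
Risk in exposed = 780/1912 = 0.40795; risk in unexposed = 475/2404 = 0.19759; RR = 2.06466
OR/RR = 2.79825 / 2.06466 = 1.35531
The outcome is not rare, so the OR lies further from 1 than the RR.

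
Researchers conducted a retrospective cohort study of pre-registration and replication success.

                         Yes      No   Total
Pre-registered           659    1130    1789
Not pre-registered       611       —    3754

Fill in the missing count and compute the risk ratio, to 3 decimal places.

The missing cell is in the unexposed row: 3754 − 611 = 3143.
So a = 659, b = 1130, c = 611, d = 3143.
RR = [a/(a+b)] / [c/(c+d)] = (659/1789) / (611/3754) = 0.36836/0.16276 = 2.26323

2.263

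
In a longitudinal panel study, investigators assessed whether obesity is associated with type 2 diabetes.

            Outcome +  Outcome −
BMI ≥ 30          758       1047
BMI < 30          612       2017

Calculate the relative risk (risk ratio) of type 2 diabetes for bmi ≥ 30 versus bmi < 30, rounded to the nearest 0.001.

Cells: a = 758, b = 1047, c = 612, d = 2017.
Risk in exposed = 758/1805 = 0.41994; risk in unexposed = 612/2629 = 0.23279.
RR = 0.41994 / 0.23279 = 1.80398
The risk among the exposed is 1.80 times that among the unexposed.

1.804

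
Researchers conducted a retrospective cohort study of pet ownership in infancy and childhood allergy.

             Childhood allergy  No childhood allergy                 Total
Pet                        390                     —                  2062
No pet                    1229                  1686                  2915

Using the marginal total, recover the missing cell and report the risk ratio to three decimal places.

The missing cell is in the exposed row: 2062 − 390 = 1672.
So a = 390, b = 1672, c = 1229, d = 1686.
RR = [a/(a+b)] / [c/(c+d)] = (390/2062) / (1229/2915) = 0.18914/0.42161 = 0.44860

0.449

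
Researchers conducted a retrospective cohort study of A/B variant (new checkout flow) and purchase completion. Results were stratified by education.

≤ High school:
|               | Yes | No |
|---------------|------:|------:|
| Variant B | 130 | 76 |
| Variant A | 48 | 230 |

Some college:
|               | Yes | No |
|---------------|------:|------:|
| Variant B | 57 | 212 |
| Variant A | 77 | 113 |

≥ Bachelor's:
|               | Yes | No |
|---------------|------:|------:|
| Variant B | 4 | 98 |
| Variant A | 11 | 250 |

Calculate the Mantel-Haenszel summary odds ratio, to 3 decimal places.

1.705

OR_MH = Σ(aᵢdᵢ/nᵢ) / Σ(bᵢcᵢ/nᵢ), where nᵢ is the stratum total.
Stratum 1 (≤ High school): n = 484; a·d/n = 130·230/484 = 61.7769; b·c/n = 76·48/484 = 7.5372
Stratum 2 (Some college): n = 459; a·d/n = 57·113/459 = 14.0327; b·c/n = 212·77/459 = 35.5643
Stratum 3 (≥ Bachelor's): n = 363; a·d/n = 4·250/363 = 2.7548; b·c/n = 98·11/363 = 2.9697
OR_MH = (61.7769 + 14.0327 + 2.7548) / (7.5372 + 35.5643 + 2.9697) = 78.5644 / 46.0712 = 1.70528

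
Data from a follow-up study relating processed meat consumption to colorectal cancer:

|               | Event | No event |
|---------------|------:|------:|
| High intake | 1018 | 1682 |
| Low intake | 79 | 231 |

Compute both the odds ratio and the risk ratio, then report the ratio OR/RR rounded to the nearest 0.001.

1.196

Cells: a = 1018, b = 1682, c = 79, d = 231.
OR = (1018·231)/(1682·79) = 235158/132878 = 1.76973
Risk in exposed = 1018/2700 = 0.37704; risk in unexposed = 79/310 = 0.25484; RR = 1.47951
OR/RR = 1.76973 / 1.47951 = 1.19616
The outcome is not rare, so the OR lies further from 1 than the RR.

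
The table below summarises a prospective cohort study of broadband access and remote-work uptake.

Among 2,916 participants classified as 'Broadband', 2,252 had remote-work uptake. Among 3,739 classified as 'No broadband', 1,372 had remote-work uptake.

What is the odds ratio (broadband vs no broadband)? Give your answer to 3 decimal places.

From the description: a = 2252, b = 664, c = 1372, d = 2367.
OR = (a·d)/(b·c) = (2252 × 2367) / (664 × 1372) = 5330484 / 911008 = 5.85119
The odds of remote-work uptake are about 5.85 times as high in the broadband group.

5.851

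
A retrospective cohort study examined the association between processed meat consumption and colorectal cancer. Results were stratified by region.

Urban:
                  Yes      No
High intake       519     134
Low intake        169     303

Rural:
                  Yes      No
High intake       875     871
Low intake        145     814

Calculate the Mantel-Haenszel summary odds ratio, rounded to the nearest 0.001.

OR_MH = Σ(aᵢdᵢ/nᵢ) / Σ(bᵢcᵢ/nᵢ), where nᵢ is the stratum total.
Stratum 1 (Urban): n = 1125; a·d/n = 519·303/1125 = 139.7840; b·c/n = 134·169/1125 = 20.1298
Stratum 2 (Rural): n = 2705; a·d/n = 875·814/2705 = 263.3087; b·c/n = 871·145/2705 = 46.6895
OR_MH = (139.7840 + 263.3087) / (20.1298 + 46.6895) = 403.0927 / 66.8192 = 6.03258

6.033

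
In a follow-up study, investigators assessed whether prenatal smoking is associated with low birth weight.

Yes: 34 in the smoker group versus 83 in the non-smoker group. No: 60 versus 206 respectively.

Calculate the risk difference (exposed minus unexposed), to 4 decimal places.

From the description: a = 34, b = 60, c = 83, d = 206.
Risk in exposed = 34/94 = 0.361702; risk in unexposed = 83/289 = 0.287197.
Risk difference = 0.361702 − 0.287197 = 0.074505

0.0745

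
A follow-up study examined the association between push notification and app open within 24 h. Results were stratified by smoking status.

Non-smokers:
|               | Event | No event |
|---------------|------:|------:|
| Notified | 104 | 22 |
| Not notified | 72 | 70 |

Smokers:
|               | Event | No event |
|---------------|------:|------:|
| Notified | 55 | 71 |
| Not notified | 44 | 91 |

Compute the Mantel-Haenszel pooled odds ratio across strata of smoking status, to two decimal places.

2.59

OR_MH = Σ(aᵢdᵢ/nᵢ) / Σ(bᵢcᵢ/nᵢ), where nᵢ is the stratum total.
Stratum 1 (Non-smokers): n = 268; a·d/n = 104·70/268 = 27.1642; b·c/n = 22·72/268 = 5.9104
Stratum 2 (Smokers): n = 261; a·d/n = 55·91/261 = 19.1762; b·c/n = 71·44/261 = 11.9693
OR_MH = (27.1642 + 19.1762) / (5.9104 + 11.9693) = 46.3404 / 17.8798 = 2.59178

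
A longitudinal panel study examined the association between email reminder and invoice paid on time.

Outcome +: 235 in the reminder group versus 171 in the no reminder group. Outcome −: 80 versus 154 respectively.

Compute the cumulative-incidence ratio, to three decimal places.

From the description: a = 235, b = 80, c = 171, d = 154.
Risk in exposed = 235/315 = 0.74603; risk in unexposed = 171/325 = 0.52615.
RR = 0.74603 / 0.52615 = 1.41790
The risk among the exposed is 1.42 times that among the unexposed.

1.418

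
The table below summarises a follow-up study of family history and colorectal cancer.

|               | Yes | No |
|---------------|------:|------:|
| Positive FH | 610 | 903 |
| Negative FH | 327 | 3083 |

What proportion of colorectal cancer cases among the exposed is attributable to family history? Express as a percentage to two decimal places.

Cells: a = 610, b = 903, c = 327, d = 3083.
Risk in exposed = 610/1513 = 0.40317; risk in unexposed = 327/3410 = 0.09589.
RR = 0.40317/0.09589 = 4.20434
AR% = (RR − 1)/RR × 100 = (4.20434 − 1)/4.20434 × 100 = 76.2150%

76.22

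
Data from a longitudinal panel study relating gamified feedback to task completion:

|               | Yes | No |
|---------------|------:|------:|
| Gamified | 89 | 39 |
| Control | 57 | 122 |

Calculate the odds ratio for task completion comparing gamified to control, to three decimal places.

Cells: a = 89, b = 39, c = 57, d = 122.
OR = (a·d)/(b·c) = (89 × 122) / (39 × 57) = 10858 / 2223 = 4.88439
The odds of task completion are about 4.88 times as high in the gamified group.

4.884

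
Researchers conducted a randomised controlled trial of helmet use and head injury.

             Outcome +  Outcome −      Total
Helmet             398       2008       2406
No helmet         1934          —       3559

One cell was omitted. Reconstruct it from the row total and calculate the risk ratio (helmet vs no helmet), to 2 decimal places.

0.30

The missing cell is in the unexposed row: 3559 − 1934 = 1625.
So a = 398, b = 2008, c = 1934, d = 1625.
RR = [a/(a+b)] / [c/(c+d)] = (398/2406) / (1934/3559) = 0.16542/0.54341 = 0.30441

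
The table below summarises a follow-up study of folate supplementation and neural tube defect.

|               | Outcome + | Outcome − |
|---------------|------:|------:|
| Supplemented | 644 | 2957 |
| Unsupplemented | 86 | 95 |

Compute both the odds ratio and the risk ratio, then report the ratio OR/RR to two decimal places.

Cells: a = 644, b = 2957, c = 86, d = 95.
OR = (644·95)/(2957·86) = 61180/254302 = 0.24058
Risk in exposed = 644/3601 = 0.17884; risk in unexposed = 86/181 = 0.47514; RR = 0.37639
OR/RR = 0.24058 / 0.37639 = 0.63917
The outcome is not rare, so the OR lies further from 1 than the RR.

0.64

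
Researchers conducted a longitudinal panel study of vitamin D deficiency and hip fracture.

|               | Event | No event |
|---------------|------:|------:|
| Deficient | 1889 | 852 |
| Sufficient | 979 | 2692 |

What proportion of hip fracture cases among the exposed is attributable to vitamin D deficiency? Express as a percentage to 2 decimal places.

61.30

Cells: a = 1889, b = 852, c = 979, d = 2692.
Risk in exposed = 1889/2741 = 0.68916; risk in unexposed = 979/3671 = 0.26668.
RR = 0.68916/0.26668 = 2.58419
AR% = (RR − 1)/RR × 100 = (2.58419 − 1)/2.58419 × 100 = 61.3032%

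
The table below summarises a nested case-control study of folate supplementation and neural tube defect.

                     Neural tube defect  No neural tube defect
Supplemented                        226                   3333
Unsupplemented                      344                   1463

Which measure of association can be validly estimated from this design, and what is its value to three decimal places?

Cells: a = 226, b = 3333, c = 344, d = 1463.
This is a nested case-control study: participants were sampled on outcome status, so risks in the source population cannot be estimated directly — relative risk is not valid here. The odds ratio is the appropriate measure.
OR = (a·d)/(b·c) = (226 × 1463) / (3333 × 344) = 330638 / 1146552 = 0.28838

0.288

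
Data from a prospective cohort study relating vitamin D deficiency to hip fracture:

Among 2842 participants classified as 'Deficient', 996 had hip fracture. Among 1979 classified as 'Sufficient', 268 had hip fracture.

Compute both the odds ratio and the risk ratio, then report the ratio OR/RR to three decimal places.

1.331

From the description: a = 996, b = 1846, c = 268, d = 1711.
OR = (996·1711)/(1846·268) = 1704156/494728 = 3.44463
Risk in exposed = 996/2842 = 0.35046; risk in unexposed = 268/1979 = 0.13542; RR = 2.58789
OR/RR = 3.44463 / 2.58789 = 1.33106
The outcome is not rare, so the OR lies further from 1 than the RR.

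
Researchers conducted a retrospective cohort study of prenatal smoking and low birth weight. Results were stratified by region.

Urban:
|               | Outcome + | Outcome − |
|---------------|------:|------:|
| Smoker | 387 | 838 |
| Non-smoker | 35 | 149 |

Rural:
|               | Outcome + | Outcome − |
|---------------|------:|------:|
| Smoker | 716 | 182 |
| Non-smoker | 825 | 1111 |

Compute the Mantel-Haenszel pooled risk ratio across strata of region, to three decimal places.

RR_MH = Σ(aᵢ·n₀ᵢ/nᵢ) / Σ(cᵢ·n₁ᵢ/nᵢ), with n₁ᵢ = aᵢ+bᵢ (exposed), n₀ᵢ = cᵢ+dᵢ (unexposed), nᵢ = n₁ᵢ+n₀ᵢ.
Stratum 1 (Urban): n₁ = 1225, n₀ = 184, n = 1409; a·n₀/n = 387·184/1409 = 50.5380; c·n₁/n = 35·1225/1409 = 30.4294
Stratum 2 (Rural): n₁ = 898, n₀ = 1936, n = 2834; a·n₀/n = 716·1936/2834 = 489.1235; c·n₁/n = 825·898/2834 = 261.4150
RR_MH = (50.5380 + 489.1235) / (30.4294 + 261.4150) = 539.6615 / 291.8443 = 1.84914

1.849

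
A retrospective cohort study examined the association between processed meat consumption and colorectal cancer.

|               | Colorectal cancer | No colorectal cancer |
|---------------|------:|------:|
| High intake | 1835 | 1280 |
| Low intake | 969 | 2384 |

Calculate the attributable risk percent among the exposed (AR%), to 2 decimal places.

Cells: a = 1835, b = 1280, c = 969, d = 2384.
Risk in exposed = 1835/3115 = 0.58909; risk in unexposed = 969/3353 = 0.28899.
RR = 0.58909/0.28899 = 2.03839
AR% = (RR − 1)/RR × 100 = (2.03839 − 1)/2.03839 × 100 = 50.9417%

50.94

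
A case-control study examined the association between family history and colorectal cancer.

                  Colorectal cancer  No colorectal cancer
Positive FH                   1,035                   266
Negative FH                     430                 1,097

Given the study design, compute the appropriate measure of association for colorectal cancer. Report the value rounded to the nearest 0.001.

Cells: a = 1035, b = 266, c = 430, d = 1097.
This is a case-control study: participants were sampled on outcome status, so risks in the source population cannot be estimated directly — relative risk is not valid here. The odds ratio is the appropriate measure.
OR = (a·d)/(b·c) = (1035 × 1097) / (266 × 430) = 1135395 / 114380 = 9.92652

9.927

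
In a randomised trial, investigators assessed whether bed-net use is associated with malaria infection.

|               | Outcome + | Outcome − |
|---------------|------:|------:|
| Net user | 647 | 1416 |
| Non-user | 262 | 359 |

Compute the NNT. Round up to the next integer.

10

Risk in treated group = 647/2063 = 0.31362; risk in control = 262/621 = 0.42190.
Absolute risk reduction = 0.42190 − 0.31362 = 0.10828
NNT = 1 / ARR = 1 / 0.10828 = 9.235 → round up → 10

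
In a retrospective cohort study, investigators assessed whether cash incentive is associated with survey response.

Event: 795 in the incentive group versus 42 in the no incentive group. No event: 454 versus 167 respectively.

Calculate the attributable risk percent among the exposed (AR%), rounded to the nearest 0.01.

68.43

From the description: a = 795, b = 454, c = 42, d = 167.
Risk in exposed = 795/1249 = 0.63651; risk in unexposed = 42/209 = 0.20096.
RR = 0.63651/0.20096 = 3.16739
AR% = (RR − 1)/RR × 100 = (3.16739 − 1)/3.16739 × 100 = 68.4283%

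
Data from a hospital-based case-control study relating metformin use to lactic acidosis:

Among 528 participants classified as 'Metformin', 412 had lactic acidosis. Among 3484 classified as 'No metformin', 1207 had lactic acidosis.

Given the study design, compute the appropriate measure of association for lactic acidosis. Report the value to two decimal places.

6.70

From the description: a = 412, b = 116, c = 1207, d = 2277.
This is a hospital-based case-control study: participants were sampled on outcome status, so risks in the source population cannot be estimated directly — relative risk is not valid here. The odds ratio is the appropriate measure.
OR = (a·d)/(b·c) = (412 × 2277) / (116 × 1207) = 938124 / 140012 = 6.70031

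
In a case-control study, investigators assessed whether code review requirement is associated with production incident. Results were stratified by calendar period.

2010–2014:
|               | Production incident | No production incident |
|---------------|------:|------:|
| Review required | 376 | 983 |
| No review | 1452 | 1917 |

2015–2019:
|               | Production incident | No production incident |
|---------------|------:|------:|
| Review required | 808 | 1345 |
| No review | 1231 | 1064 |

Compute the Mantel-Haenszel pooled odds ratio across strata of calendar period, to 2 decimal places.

OR_MH = Σ(aᵢdᵢ/nᵢ) / Σ(bᵢcᵢ/nᵢ), where nᵢ is the stratum total.
Stratum 1 (2010–2014): n = 4728; a·d/n = 376·1917/4728 = 152.4518; b·c/n = 983·1452/4728 = 301.8858
Stratum 2 (2015–2019): n = 4448; a·d/n = 808·1064/4448 = 193.2806; b·c/n = 1345·1231/4448 = 372.2336
OR_MH = (152.4518 + 193.2806) / (301.8858 + 372.2336) = 345.7324 / 674.1194 = 0.51287

0.51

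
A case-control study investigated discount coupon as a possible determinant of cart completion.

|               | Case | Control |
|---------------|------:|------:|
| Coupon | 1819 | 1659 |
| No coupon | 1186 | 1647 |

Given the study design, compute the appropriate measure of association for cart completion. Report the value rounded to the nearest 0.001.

1.523

Cells: a = 1819, b = 1659, c = 1186, d = 1647.
This is a case-control study: participants were sampled on outcome status, so risks in the source population cannot be estimated directly — relative risk is not valid here. The odds ratio is the appropriate measure.
OR = (a·d)/(b·c) = (1819 × 1647) / (1659 × 1186) = 2995893 / 1967574 = 1.52263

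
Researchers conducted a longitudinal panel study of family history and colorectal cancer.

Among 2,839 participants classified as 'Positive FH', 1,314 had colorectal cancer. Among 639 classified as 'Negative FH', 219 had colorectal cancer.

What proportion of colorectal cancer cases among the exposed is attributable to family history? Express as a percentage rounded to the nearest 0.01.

25.95

From the description: a = 1314, b = 1525, c = 219, d = 420.
Risk in exposed = 1314/2839 = 0.46284; risk in unexposed = 219/639 = 0.34272.
RR = 0.46284/0.34272 = 1.35048
AR% = (RR − 1)/RR × 100 = (1.35048 − 1)/1.35048 × 100 = 25.9520%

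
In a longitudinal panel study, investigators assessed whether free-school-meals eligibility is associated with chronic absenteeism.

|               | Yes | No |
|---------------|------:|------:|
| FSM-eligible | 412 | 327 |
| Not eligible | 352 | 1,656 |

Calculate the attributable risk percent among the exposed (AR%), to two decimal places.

Cells: a = 412, b = 327, c = 352, d = 1656.
Risk in exposed = 412/739 = 0.55751; risk in unexposed = 352/2008 = 0.17530.
RR = 0.55751/0.17530 = 3.18034
AR% = (RR − 1)/RR × 100 = (3.18034 − 1)/3.18034 × 100 = 68.5568%

68.56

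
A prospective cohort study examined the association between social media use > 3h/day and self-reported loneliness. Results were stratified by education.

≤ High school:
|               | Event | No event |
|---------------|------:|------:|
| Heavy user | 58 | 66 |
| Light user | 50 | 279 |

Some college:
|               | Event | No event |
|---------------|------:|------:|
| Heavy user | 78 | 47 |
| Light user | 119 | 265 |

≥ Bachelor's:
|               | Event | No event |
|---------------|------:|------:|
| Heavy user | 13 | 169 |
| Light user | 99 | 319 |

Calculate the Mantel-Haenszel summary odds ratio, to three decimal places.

OR_MH = Σ(aᵢdᵢ/nᵢ) / Σ(bᵢcᵢ/nᵢ), where nᵢ is the stratum total.
Stratum 1 (≤ High school): n = 453; a·d/n = 58·279/453 = 35.7219; b·c/n = 66·50/453 = 7.2848
Stratum 2 (Some college): n = 509; a·d/n = 78·265/509 = 40.6090; b·c/n = 47·119/509 = 10.9882
Stratum 3 (≥ Bachelor's): n = 600; a·d/n = 13·319/600 = 6.9117; b·c/n = 169·99/600 = 27.8850
OR_MH = (35.7219 + 40.6090 + 6.9117) / (7.2848 + 10.9882 + 27.8850) = 83.2426 / 46.1580 = 1.80343

1.803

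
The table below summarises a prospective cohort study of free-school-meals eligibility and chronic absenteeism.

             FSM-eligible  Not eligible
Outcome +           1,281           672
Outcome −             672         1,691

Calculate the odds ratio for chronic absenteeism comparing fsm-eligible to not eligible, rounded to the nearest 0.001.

4.797

Reading the table with exposure as columns: a = 1281 (FSM-eligible, case), b = 672 (FSM-eligible, non-case), c = 672 (Not eligible, case), d = 1691.
OR = (a·d)/(b·c) = (1281 × 1691) / (672 × 672) = 2166171 / 451584 = 4.79683
The odds of chronic absenteeism are about 4.80 times as high in the fsm-eligible group.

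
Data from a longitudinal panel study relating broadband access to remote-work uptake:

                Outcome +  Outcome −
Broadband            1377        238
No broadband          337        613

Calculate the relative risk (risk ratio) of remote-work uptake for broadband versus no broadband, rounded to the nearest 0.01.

2.40

Cells: a = 1377, b = 238, c = 337, d = 613.
Risk in exposed = 1377/1615 = 0.85263; risk in unexposed = 337/950 = 0.35474.
RR = 0.85263 / 0.35474 = 2.40356
The risk among the exposed is 2.40 times that among the unexposed.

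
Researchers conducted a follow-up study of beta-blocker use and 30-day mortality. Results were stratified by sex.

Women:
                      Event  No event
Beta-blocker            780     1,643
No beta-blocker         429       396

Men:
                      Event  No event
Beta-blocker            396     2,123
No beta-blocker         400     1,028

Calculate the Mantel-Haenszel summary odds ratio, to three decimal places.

0.459

OR_MH = Σ(aᵢdᵢ/nᵢ) / Σ(bᵢcᵢ/nᵢ), where nᵢ is the stratum total.
Stratum 1 (Women): n = 3248; a·d/n = 780·396/3248 = 95.0985; b·c/n = 1643·429/3248 = 217.0095
Stratum 2 (Men): n = 3947; a·d/n = 396·1028/3947 = 103.1386; b·c/n = 2123·400/3947 = 215.1507
OR_MH = (95.0985 + 103.1386) / (217.0095 + 215.1507) = 198.2371 / 432.1603 = 0.45871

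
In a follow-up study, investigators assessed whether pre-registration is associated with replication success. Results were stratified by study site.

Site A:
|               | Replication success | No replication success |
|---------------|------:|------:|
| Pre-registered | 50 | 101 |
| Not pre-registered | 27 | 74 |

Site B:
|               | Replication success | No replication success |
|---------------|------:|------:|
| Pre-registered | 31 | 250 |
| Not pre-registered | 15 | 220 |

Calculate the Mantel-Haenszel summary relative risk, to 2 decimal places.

RR_MH = Σ(aᵢ·n₀ᵢ/nᵢ) / Σ(cᵢ·n₁ᵢ/nᵢ), with n₁ᵢ = aᵢ+bᵢ (exposed), n₀ᵢ = cᵢ+dᵢ (unexposed), nᵢ = n₁ᵢ+n₀ᵢ.
Stratum 1 (Site A): n₁ = 151, n₀ = 101, n = 252; a·n₀/n = 50·101/252 = 20.0397; c·n₁/n = 27·151/252 = 16.1786
Stratum 2 (Site B): n₁ = 281, n₀ = 235, n = 516; a·n₀/n = 31·235/516 = 14.1182; c·n₁/n = 15·281/516 = 8.1686
RR_MH = (20.0397 + 14.1182) / (16.1786 + 8.1686) = 34.1579 / 24.3472 = 1.40295

1.40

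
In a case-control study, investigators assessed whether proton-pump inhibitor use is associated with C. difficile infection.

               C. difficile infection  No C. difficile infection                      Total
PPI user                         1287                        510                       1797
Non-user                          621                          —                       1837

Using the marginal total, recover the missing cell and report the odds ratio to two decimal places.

4.94

The missing cell is in the unexposed row: 1837 − 621 = 1216.
So a = 1287, b = 510, c = 621, d = 1216.
OR = (a·d)/(b·c) = (1287 × 1216) / (510 × 621) = 1564992 / 316710 = 4.94140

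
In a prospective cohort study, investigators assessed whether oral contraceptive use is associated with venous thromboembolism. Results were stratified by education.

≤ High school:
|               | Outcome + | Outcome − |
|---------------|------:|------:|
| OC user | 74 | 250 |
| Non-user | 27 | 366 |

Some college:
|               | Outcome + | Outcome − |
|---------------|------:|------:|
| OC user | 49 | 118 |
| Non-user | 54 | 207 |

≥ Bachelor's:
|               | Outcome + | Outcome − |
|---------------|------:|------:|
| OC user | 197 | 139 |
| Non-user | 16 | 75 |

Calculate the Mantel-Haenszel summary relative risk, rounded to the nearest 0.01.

RR_MH = Σ(aᵢ·n₀ᵢ/nᵢ) / Σ(cᵢ·n₁ᵢ/nᵢ), with n₁ᵢ = aᵢ+bᵢ (exposed), n₀ᵢ = cᵢ+dᵢ (unexposed), nᵢ = n₁ᵢ+n₀ᵢ.
Stratum 1 (≤ High school): n₁ = 324, n₀ = 393, n = 717; a·n₀/n = 74·393/717 = 40.5607; c·n₁/n = 27·324/717 = 12.2008
Stratum 2 (Some college): n₁ = 167, n₀ = 261, n = 428; a·n₀/n = 49·261/428 = 29.8808; c·n₁/n = 54·167/428 = 21.0701
Stratum 3 (≥ Bachelor's): n₁ = 336, n₀ = 91, n = 427; a·n₀/n = 197·91/427 = 41.9836; c·n₁/n = 16·336/427 = 12.5902
RR_MH = (40.5607 + 29.8808 + 41.9836) / (12.2008 + 21.0701 + 12.5902) = 112.4251 / 45.8611 = 2.45143

2.45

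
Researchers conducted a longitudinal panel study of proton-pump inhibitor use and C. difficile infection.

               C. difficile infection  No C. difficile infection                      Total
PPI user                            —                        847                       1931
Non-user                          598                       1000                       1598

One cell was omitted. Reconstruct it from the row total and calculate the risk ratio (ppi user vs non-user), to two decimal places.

The missing cell is in the exposed row: 1931 − 847 = 1084.
So a = 1084, b = 847, c = 598, d = 1000.
RR = [a/(a+b)] / [c/(c+d)] = (1084/1931) / (598/1598) = 0.56137/0.37422 = 1.50011

1.50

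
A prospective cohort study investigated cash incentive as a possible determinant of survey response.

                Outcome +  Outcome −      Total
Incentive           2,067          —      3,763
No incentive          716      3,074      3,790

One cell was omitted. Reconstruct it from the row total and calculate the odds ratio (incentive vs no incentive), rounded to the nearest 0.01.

5.23

The missing cell is in the exposed row: 3763 − 2067 = 1696.
So a = 2067, b = 1696, c = 716, d = 3074.
OR = (a·d)/(b·c) = (2067 × 3074) / (1696 × 716) = 6353958 / 1214336 = 5.23245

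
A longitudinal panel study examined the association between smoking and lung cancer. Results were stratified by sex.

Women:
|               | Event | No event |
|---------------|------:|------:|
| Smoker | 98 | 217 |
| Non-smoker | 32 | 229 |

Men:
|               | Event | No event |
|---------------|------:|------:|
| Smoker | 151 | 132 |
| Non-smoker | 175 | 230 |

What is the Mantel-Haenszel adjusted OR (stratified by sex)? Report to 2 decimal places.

OR_MH = Σ(aᵢdᵢ/nᵢ) / Σ(bᵢcᵢ/nᵢ), where nᵢ is the stratum total.
Stratum 1 (Women): n = 576; a·d/n = 98·229/576 = 38.9618; b·c/n = 217·32/576 = 12.0556
Stratum 2 (Men): n = 688; a·d/n = 151·230/688 = 50.4797; b·c/n = 132·175/688 = 33.5756
OR_MH = (38.9618 + 50.4797) / (12.0556 + 33.5756) = 89.4415 / 45.6311 = 1.96010

1.96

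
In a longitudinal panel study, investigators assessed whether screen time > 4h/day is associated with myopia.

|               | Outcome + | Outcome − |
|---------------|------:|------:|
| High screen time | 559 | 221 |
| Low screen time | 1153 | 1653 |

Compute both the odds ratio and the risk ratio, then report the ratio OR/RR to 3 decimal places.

2.079

Cells: a = 559, b = 221, c = 1153, d = 1653.
OR = (559·1653)/(221·1153) = 924027/254813 = 3.62629
Risk in exposed = 559/780 = 0.71667; risk in unexposed = 1153/2806 = 0.41091; RR = 1.74412
OR/RR = 3.62629 / 1.74412 = 2.07916
The outcome is not rare, so the OR lies further from 1 than the RR.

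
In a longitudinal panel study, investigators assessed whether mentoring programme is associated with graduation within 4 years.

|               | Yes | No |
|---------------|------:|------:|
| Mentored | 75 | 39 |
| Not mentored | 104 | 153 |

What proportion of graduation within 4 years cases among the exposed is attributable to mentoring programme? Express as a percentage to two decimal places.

Cells: a = 75, b = 39, c = 104, d = 153.
Risk in exposed = 75/114 = 0.65789; risk in unexposed = 104/257 = 0.40467.
RR = 0.65789/0.40467 = 1.62576
AR% = (RR − 1)/RR × 100 = (1.62576 − 1)/1.62576 × 100 = 38.4903%

38.49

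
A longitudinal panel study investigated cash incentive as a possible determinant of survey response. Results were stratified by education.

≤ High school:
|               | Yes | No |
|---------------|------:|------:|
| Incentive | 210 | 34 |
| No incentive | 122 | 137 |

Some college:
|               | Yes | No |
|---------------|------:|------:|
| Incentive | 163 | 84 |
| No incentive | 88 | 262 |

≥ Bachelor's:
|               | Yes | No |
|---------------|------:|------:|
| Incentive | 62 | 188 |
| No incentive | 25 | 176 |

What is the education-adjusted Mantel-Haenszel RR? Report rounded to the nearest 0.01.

RR_MH = Σ(aᵢ·n₀ᵢ/nᵢ) / Σ(cᵢ·n₁ᵢ/nᵢ), with n₁ᵢ = aᵢ+bᵢ (exposed), n₀ᵢ = cᵢ+dᵢ (unexposed), nᵢ = n₁ᵢ+n₀ᵢ.
Stratum 1 (≤ High school): n₁ = 244, n₀ = 259, n = 503; a·n₀/n = 210·259/503 = 108.1312; c·n₁/n = 122·244/503 = 59.1809
Stratum 2 (Some college): n₁ = 247, n₀ = 350, n = 597; a·n₀/n = 163·350/597 = 95.5611; c·n₁/n = 88·247/597 = 36.4087
Stratum 3 (≥ Bachelor's): n₁ = 250, n₀ = 201, n = 451; a·n₀/n = 62·201/451 = 27.6319; c·n₁/n = 25·250/451 = 13.8581
RR_MH = (108.1312 + 95.5611 + 27.6319) / (59.1809 + 36.4087 + 13.8581) = 231.3243 / 109.4477 = 2.11356

2.11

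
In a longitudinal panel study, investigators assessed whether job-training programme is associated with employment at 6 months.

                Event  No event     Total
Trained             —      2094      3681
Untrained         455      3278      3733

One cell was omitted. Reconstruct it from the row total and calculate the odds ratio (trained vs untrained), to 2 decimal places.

The missing cell is in the exposed row: 3681 − 2094 = 1587.
So a = 1587, b = 2094, c = 455, d = 3278.
OR = (a·d)/(b·c) = (1587 × 3278) / (2094 × 455) = 5202186 / 952770 = 5.46006

5.46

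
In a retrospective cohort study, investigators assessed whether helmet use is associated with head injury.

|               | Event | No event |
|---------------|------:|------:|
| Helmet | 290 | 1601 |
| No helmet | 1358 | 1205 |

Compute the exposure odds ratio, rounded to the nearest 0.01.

Cells: a = 290, b = 1601, c = 1358, d = 1205.
OR = (a·d)/(b·c) = (290 × 1205) / (1601 × 1358) = 349450 / 2174158 = 0.16073
Exposure is associated with lower odds of head injury (OR = 0.16 < 1).

0.16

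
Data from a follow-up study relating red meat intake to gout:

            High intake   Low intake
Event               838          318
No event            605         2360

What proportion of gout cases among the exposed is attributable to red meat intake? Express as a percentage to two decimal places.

79.55

Reading the table with exposure as columns: a = 838 (High intake, case), b = 605 (High intake, non-case), c = 318 (Low intake, case), d = 2360.
Risk in exposed = 838/1443 = 0.58073; risk in unexposed = 318/2678 = 0.11875.
RR = 0.58073/0.11875 = 4.89059
AR% = (RR − 1)/RR × 100 = (4.89059 − 1)/4.89059 × 100 = 79.5526%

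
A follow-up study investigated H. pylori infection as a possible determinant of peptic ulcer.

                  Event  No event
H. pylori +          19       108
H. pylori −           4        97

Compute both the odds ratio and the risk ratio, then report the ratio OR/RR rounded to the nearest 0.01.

Cells: a = 19, b = 108, c = 4, d = 97.
OR = (19·97)/(108·4) = 1843/432 = 4.26620
Risk in exposed = 19/127 = 0.14961; risk in unexposed = 4/101 = 0.03960; RR = 3.77756
OR/RR = 4.26620 / 3.77756 = 1.12935
The outcome is not rare, so the OR lies further from 1 than the RR.

1.13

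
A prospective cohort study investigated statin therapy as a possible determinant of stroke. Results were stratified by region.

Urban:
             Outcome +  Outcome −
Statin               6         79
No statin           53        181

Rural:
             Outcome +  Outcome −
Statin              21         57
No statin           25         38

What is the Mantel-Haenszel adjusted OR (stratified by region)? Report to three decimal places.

OR_MH = Σ(aᵢdᵢ/nᵢ) / Σ(bᵢcᵢ/nᵢ), where nᵢ is the stratum total.
Stratum 1 (Urban): n = 319; a·d/n = 6·181/319 = 3.4044; b·c/n = 79·53/319 = 13.1254
Stratum 2 (Rural): n = 141; a·d/n = 21·38/141 = 5.6596; b·c/n = 57·25/141 = 10.1064
OR_MH = (3.4044 + 5.6596) / (13.1254 + 10.1064) = 9.0640 / 23.2318 = 0.39015

0.390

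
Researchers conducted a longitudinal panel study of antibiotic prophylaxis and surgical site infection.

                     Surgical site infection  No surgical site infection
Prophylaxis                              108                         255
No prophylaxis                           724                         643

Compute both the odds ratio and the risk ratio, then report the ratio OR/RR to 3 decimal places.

0.670

Cells: a = 108, b = 255, c = 724, d = 643.
OR = (108·643)/(255·724) = 69444/184620 = 0.37615
Risk in exposed = 108/363 = 0.29752; risk in unexposed = 724/1367 = 0.52963; RR = 0.56176
OR/RR = 0.37615 / 0.56176 = 0.66959
The outcome is not rare, so the OR lies further from 1 than the RR.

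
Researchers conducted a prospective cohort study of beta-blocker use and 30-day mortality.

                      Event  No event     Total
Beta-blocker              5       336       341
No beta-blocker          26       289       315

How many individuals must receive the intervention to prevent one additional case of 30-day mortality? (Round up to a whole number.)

15

Risk in treated group = 5/341 = 0.01466; risk in control = 26/315 = 0.08254.
Absolute risk reduction = 0.08254 − 0.01466 = 0.06788
NNT = 1 / ARR = 1 / 0.06788 = 14.733 → round up → 15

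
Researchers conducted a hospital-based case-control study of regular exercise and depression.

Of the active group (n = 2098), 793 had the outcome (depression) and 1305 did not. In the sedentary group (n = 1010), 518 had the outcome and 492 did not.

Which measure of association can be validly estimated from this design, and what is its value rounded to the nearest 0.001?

From the description: a = 793, b = 1305, c = 518, d = 492.
This is a hospital-based case-control study: participants were sampled on outcome status, so risks in the source population cannot be estimated directly — relative risk is not valid here. The odds ratio is the appropriate measure.
OR = (a·d)/(b·c) = (793 × 492) / (1305 × 518) = 390156 / 675990 = 0.57716

0.577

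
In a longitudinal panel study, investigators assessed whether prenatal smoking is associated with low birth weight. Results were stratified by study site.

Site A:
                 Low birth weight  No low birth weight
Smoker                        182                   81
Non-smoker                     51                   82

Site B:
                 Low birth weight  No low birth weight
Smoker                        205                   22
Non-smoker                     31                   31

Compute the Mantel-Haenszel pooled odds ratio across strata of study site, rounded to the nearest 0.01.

4.67

OR_MH = Σ(aᵢdᵢ/nᵢ) / Σ(bᵢcᵢ/nᵢ), where nᵢ is the stratum total.
Stratum 1 (Site A): n = 396; a·d/n = 182·82/396 = 37.6869; b·c/n = 81·51/396 = 10.4318
Stratum 2 (Site B): n = 289; a·d/n = 205·31/289 = 21.9896; b·c/n = 22·31/289 = 2.3599
OR_MH = (37.6869 + 21.9896) / (10.4318 + 2.3599) = 59.6765 / 12.7917 = 4.66526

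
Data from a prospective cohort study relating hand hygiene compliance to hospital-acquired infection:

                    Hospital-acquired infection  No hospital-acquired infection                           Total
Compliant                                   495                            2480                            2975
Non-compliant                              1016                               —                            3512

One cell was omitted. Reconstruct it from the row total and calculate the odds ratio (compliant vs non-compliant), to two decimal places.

0.49

The missing cell is in the unexposed row: 3512 − 1016 = 2496.
So a = 495, b = 2480, c = 1016, d = 2496.
OR = (a·d)/(b·c) = (495 × 2496) / (2480 × 1016) = 1235520 / 2519680 = 0.49035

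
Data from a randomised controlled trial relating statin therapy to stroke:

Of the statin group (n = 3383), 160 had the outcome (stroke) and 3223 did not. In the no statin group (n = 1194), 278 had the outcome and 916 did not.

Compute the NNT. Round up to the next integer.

Risk in treated group = 160/3383 = 0.04730; risk in control = 278/1194 = 0.23283.
Absolute risk reduction = 0.23283 − 0.04730 = 0.18554
NNT = 1 / ARR = 1 / 0.18554 = 5.390 → round up → 6

6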